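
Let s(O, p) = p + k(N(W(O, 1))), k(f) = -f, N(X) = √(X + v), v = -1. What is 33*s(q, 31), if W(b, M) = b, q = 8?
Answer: 1023 - 33*√7 ≈ 935.69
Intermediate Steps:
N(X) = √(-1 + X) (N(X) = √(X - 1) = √(-1 + X))
s(O, p) = p - √(-1 + O)
33*s(q, 31) = 33*(31 - √(-1 + 8)) = 33*(31 - √7) = 1023 - 33*√7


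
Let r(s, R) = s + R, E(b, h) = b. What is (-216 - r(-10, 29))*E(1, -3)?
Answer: -235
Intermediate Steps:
r(s, R) = R + s
(-216 - r(-10, 29))*E(1, -3) = (-216 - (29 - 10))*1 = (-216 - 1*19)*1 = (-216 - 19)*1 = -235*1 = -235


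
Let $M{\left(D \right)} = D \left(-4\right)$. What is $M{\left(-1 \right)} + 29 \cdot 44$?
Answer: $1280$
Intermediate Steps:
$M{\left(D \right)} = - 4 D$
$M{\left(-1 \right)} + 29 \cdot 44 = \left(-4\right) \left(-1\right) + 29 \cdot 44 = 4 + 1276 = 1280$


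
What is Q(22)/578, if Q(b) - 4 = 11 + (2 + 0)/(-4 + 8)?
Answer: 31/1156 ≈ 0.026817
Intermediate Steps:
Q(b) = 31/2 (Q(b) = 4 + (11 + (2 + 0)/(-4 + 8)) = 4 + (11 + 2/4) = 4 + (11 + 2*(¼)) = 4 + (11 + ½) = 4 + 23/2 = 31/2)
Q(22)/578 = (31/2)/578 = (31/2)*(1/578) = 31/1156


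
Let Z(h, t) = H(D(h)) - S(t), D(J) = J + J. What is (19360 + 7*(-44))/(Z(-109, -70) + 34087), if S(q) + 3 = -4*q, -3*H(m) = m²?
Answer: 28578/26953 ≈ 1.0603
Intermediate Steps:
D(J) = 2*J
H(m) = -m²/3
S(q) = -3 - 4*q
Z(h, t) = 3 + 4*t - 4*h²/3 (Z(h, t) = -4*h²/3 - (-3 - 4*t) = -4*h²/3 + (3 + 4*t) = 3 + 4*t - 4*h²/3)
(19360 + 7*(-44))/(Z(-109, -70) + 34087) = (19360 + 7*(-44))/((3 + 4*(-70) - 4/3*(-109)²) + 34087) = (19360 - 308)/((3 - 280 - 4/3*11881) + 34087) = 19052/((3 - 280 - 47524/3) + 34087) = 19052/(-48355/3 + 34087) = 19052/(53906/3) = 19052*(3/53906) = 28578/26953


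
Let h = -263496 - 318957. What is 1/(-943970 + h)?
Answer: -1/1526423 ≈ -6.5513e-7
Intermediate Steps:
h = -582453
1/(-943970 + h) = 1/(-943970 - 582453) = 1/(-1526423) = -1/1526423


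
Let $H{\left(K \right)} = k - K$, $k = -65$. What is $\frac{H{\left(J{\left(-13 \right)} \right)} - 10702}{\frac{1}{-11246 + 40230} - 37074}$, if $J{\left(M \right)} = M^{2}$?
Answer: $\frac{316969024}{1074552815} \approx 0.29498$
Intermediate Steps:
$H{\left(K \right)} = -65 - K$
$\frac{H{\left(J{\left(-13 \right)} \right)} - 10702}{\frac{1}{-11246 + 40230} - 37074} = \frac{\left(-65 - \left(-13\right)^{2}\right) - 10702}{\frac{1}{-11246 + 40230} - 37074} = \frac{\left(-65 - 169\right) - 10702}{\frac{1}{28984} - 37074} = \frac{-234 - 10702}{- \frac{1074552815}{28984}} = \left(-10936\right) \left(- \frac{28984}{1074552815}\right) = \frac{316969024}{1074552815}$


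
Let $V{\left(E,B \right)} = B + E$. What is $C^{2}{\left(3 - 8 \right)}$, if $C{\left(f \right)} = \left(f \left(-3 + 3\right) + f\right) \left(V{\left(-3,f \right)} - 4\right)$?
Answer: $3600$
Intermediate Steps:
$C{\left(f \right)} = f \left(-7 + f\right)$ ($C{\left(f \right)} = \left(f \left(-3 + 3\right) + f\right) \left(\left(f - 3\right) - 4\right) = \left(f 0 + f\right) \left(\left(-3 + f\right) - 4\right) = \left(0 + f\right) \left(-7 + f\right) = f \left(-7 + f\right)$)
$C^{2}{\left(3 - 8 \right)} = \left(\left(3 - 8\right) \left(-7 + \left(3 - 8\right)\right)\right)^{2} = \left(- 5 \left(-7 - 5\right)\right)^{2} = \left(\left(-5\right) \left(-12\right)\right)^{2} = 60^{2} = 3600$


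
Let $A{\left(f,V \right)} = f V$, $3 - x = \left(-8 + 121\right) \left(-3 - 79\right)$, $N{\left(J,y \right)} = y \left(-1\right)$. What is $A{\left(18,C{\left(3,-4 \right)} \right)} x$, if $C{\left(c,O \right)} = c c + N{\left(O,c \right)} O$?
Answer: $3503682$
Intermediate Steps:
$N{\left(J,y \right)} = - y$
$C{\left(c,O \right)} = c^{2} - O c$ ($C{\left(c,O \right)} = c c + - c O = c^{2} - O c$)
$x = 9269$ ($x = 3 - \left(-8 + 121\right) \left(-3 - 79\right) = 3 - 113 \left(-82\right) = 3 - -9266 = 3 + 9266 = 9269$)
$A{\left(f,V \right)} = V f$
$A{\left(18,C{\left(3,-4 \right)} \right)} x = 3 \left(3 - -4\right) 18 \cdot 9269 = 3 \left(3 + 4\right) 18 \cdot 9269 = 3 \cdot 7 \cdot 18 \cdot 9269 = 21 \cdot 18 \cdot 9269 = 378 \cdot 9269 = 3503682$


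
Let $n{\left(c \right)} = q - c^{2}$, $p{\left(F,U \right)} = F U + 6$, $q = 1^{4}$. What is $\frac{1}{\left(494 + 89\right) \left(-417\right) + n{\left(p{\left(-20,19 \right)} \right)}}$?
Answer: $- \frac{1}{382986} \approx -2.6111 \cdot 10^{-6}$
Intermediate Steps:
$q = 1$
$p{\left(F,U \right)} = 6 + F U$
$n{\left(c \right)} = 1 - c^{2}$
$\frac{1}{\left(494 + 89\right) \left(-417\right) + n{\left(p{\left(-20,19 \right)} \right)}} = \frac{1}{\left(494 + 89\right) \left(-417\right) + \left(1 - \left(6 - 380\right)^{2}\right)} = \frac{1}{583 \left(-417\right) + \left(1 - \left(6 - 380\right)^{2}\right)} = \frac{1}{-243111 + \left(1 - \left(-374\right)^{2}\right)} = \frac{1}{-243111 + \left(1 - 139876\right)} = \frac{1}{-243111 - 139875} = \frac{1}{-382986} = - \frac{1}{382986}$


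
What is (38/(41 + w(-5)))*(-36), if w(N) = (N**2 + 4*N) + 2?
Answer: -57/2 ≈ -28.500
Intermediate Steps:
w(N) = 2 + N**2 + 4*N
(38/(41 + w(-5)))*(-36) = (38/(41 + (2 + (-5)**2 + 4*(-5))))*(-36) = (38/(41 + (2 + 25 - 20)))*(-36) = (38/(41 + 7))*(-36) = (38/48)*(-36) = ((1/48)*38)*(-36) = (19/24)*(-36) = -57/2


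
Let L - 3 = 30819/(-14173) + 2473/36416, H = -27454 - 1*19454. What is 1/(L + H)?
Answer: -516123968/24209881973915 ≈ -2.1319e-5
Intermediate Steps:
H = -46908 (H = -27454 - 19454 = -46908)
L = 461117029/516123968 (L = 3 + (30819/(-14173) + 2473/36416) = 3 + (30819*(-1/14173) + 2473*(1/36416)) = 3 + (-30819/14173 + 2473/36416) = 3 - 1087254875/516123968 = 461117029/516123968 ≈ 0.89342)
1/(L + H) = 1/(461117029/516123968 - 46908) = 1/(-24209881973915/516123968) = -516123968/24209881973915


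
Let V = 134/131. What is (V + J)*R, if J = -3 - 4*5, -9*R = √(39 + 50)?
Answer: 2879*√89/1179 ≈ 23.037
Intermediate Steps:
V = 134/131 (V = 134*(1/131) = 134/131 ≈ 1.0229)
R = -√89/9 (R = -√(39 + 50)/9 = -√89/9 ≈ -1.0482)
J = -23 (J = -3 - 20 = -23)
(V + J)*R = (134/131 - 23)*(-√89/9) = -(-2879)*√89/1179 = 2879*√89/1179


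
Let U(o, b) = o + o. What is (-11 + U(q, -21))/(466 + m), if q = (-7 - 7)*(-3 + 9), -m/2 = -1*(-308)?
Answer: 179/150 ≈ 1.1933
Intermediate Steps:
m = -616 (m = -(-2)*(-308) = -2*308 = -616)
q = -84 (q = -14*6 = -84)
U(o, b) = 2*o
(-11 + U(q, -21))/(466 + m) = (-11 + 2*(-84))/(466 - 616) = (-11 - 168)/(-150) = -179*(-1/150) = 179/150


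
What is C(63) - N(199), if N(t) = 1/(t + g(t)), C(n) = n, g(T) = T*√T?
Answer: 2482327/39402 - √199/39402 ≈ 63.000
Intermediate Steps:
g(T) = T^(3/2)
N(t) = 1/(t + t^(3/2))
C(63) - N(199) = 63 - 1/(199 + 199^(3/2)) = 63 - 1/(199 + 199*√199)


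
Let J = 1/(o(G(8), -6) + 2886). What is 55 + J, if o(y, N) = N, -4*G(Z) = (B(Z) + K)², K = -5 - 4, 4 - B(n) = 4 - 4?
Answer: 158401/2880 ≈ 55.000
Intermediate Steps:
B(n) = 4 (B(n) = 4 - (4 - 4) = 4 - 1*0 = 4 + 0 = 4)
K = -9
G(Z) = -25/4 (G(Z) = -(4 - 9)²/4 = -¼*(-5)² = -¼*25 = -25/4)
J = 1/2880 (J = 1/(-6 + 2886) = 1/2880 ≈ 0.00034722)
55 + J = 55 + 1/2880 = 158401/2880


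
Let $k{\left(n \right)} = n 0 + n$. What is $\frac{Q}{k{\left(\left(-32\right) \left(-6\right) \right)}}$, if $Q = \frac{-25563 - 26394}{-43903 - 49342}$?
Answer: $\frac{17319}{5967680} \approx 0.0029021$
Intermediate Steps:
$Q = \frac{51957}{93245}$ ($Q = - \frac{51957}{-93245} = \left(-51957\right) \left(- \frac{1}{93245}\right) = \frac{51957}{93245} \approx 0.55721$)
$k{\left(n \right)} = n$ ($k{\left(n \right)} = 0 + n = n$)
$\frac{Q}{k{\left(\left(-32\right) \left(-6\right) \right)}} = \frac{51957}{93245 \left(\left(-32\right) \left(-6\right)\right)} = \frac{51957}{93245 \cdot 192} = \frac{51957}{93245} \cdot \frac{1}{192} = \frac{17319}{5967680}$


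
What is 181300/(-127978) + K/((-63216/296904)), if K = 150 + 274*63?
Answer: -2297285976288/28091171 ≈ -81780.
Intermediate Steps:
K = 17412 (K = 150 + 17262 = 17412)
181300/(-127978) + K/((-63216/296904)) = 181300/(-127978) + 17412/((-63216/296904)) = 181300*(-1/127978) + 17412/((-63216*1/296904)) = -90650/63989 + 17412/(-2634/12371) = -90650/63989 + 17412*(-12371/2634) = -90650/63989 - 35900642/439 = -2297285976288/28091171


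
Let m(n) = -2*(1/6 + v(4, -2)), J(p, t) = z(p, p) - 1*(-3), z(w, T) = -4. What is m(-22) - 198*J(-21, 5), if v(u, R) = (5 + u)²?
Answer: 107/3 ≈ 35.667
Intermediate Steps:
J(p, t) = -1 (J(p, t) = -4 - 1*(-3) = -4 + 3 = -1)
m(n) = -487/3 (m(n) = -2*(1/6 + (5 + 4)²) = -2*(⅙ + 9²) = -2*(⅙ + 81) = -2*487/6 = -487/3)
m(-22) - 198*J(-21, 5) = -487/3 - 198*(-1) = -487/3 + 198 = 107/3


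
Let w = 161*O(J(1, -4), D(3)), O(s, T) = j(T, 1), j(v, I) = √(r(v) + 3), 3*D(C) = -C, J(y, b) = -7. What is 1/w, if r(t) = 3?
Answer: √6/966 ≈ 0.0025357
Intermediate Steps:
D(C) = -C/3 (D(C) = (-C)/3 = -C/3)
j(v, I) = √6 (j(v, I) = √(3 + 3) = √6)
O(s, T) = √6
w = 161*√6 ≈ 394.37
1/w = 1/(161*√6) = √6/966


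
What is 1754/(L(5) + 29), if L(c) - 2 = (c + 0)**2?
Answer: 877/28 ≈ 31.321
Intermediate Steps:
L(c) = 2 + c**2 (L(c) = 2 + (c + 0)**2 = 2 + c**2)
1754/(L(5) + 29) = 1754/((2 + 5**2) + 29) = 1754/((2 + 25) + 29) = 1754/(27 + 29) = 1754/56 = 1754*(1/56) = 877/28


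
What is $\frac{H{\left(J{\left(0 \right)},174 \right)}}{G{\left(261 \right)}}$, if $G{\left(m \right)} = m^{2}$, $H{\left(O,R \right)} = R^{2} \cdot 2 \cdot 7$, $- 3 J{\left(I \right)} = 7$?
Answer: $\frac{56}{9} \approx 6.2222$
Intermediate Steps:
$J{\left(I \right)} = - \frac{7}{3}$ ($J{\left(I \right)} = \left(- \frac{1}{3}\right) 7 = - \frac{7}{3}$)
$H{\left(O,R \right)} = 14 R^{2}$ ($H{\left(O,R \right)} = 2 R^{2} \cdot 7 = 14 R^{2}$)
$\frac{H{\left(J{\left(0 \right)},174 \right)}}{G{\left(261 \right)}} = \frac{14 \cdot 174^{2}}{261^{2}} = \frac{14 \cdot 30276}{68121} = 423864 \cdot \frac{1}{68121} = \frac{56}{9}$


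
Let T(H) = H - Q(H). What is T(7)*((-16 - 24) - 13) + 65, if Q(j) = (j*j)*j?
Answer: 17873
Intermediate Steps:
Q(j) = j³ (Q(j) = j²*j = j³)
T(H) = H - H³
T(7)*((-16 - 24) - 13) + 65 = (7 - 1*7³)*((-16 - 24) - 13) + 65 = (7 - 1*343)*(-40 - 13) + 65 = (7 - 343)*(-53) + 65 = -336*(-53) + 65 = 17808 + 65 = 17873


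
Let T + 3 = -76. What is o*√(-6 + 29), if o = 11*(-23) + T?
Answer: -332*√23 ≈ -1592.2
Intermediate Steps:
T = -79 (T = -3 - 76 = -79)
o = -332 (o = 11*(-23) - 79 = -253 - 79 = -332)
o*√(-6 + 29) = -332*√(-6 + 29) = -332*√23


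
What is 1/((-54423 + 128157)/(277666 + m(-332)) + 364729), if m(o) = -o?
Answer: 46333/16899001046 ≈ 2.7418e-6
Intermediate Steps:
1/((-54423 + 128157)/(277666 + m(-332)) + 364729) = 1/((-54423 + 128157)/(277666 - 1*(-332)) + 364729) = 1/(73734/(277666 + 332) + 364729) = 1/(73734/277998 + 364729) = 1/(73734*(1/277998) + 364729) = 1/(12289/46333 + 364729) = 1/(16899001046/46333) = 46333/16899001046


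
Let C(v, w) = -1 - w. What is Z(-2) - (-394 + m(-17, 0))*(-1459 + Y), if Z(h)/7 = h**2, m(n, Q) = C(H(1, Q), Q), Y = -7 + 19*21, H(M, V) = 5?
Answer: -421437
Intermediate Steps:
Y = 392 (Y = -7 + 399 = 392)
m(n, Q) = -1 - Q
Z(h) = 7*h**2
Z(-2) - (-394 + m(-17, 0))*(-1459 + Y) = 7*(-2)**2 - (-394 + (-1 - 1*0))*(-1459 + 392) = 7*4 - (-394 + (-1 + 0))*(-1067) = 28 - (-394 - 1)*(-1067) = 28 - (-395)*(-1067) = 28 - 1*421465 = 28 - 421465 = -421437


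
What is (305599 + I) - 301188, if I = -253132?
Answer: -248721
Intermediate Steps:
(305599 + I) - 301188 = (305599 - 253132) - 301188 = 52467 - 301188 = -248721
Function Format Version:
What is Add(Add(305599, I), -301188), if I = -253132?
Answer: -248721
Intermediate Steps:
Add(Add(305599, I), -301188) = Add(Add(305599, -253132), -301188) = Add(52467, -301188) = -248721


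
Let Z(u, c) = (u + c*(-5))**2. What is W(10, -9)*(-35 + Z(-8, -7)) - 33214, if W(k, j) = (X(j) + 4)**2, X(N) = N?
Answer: -15864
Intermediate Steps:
Z(u, c) = (u - 5*c)**2
W(k, j) = (4 + j)**2 (W(k, j) = (j + 4)**2 = (4 + j)**2)
W(10, -9)*(-35 + Z(-8, -7)) - 33214 = (4 - 9)**2*(-35 + (-1*(-8) + 5*(-7))**2) - 33214 = (-5)**2*(-35 + (8 - 35)**2) - 33214 = 25*(-35 + (-27)**2) - 33214 = 25*(-35 + 729) - 33214 = 25*694 - 33214 = 17350 - 33214 = -15864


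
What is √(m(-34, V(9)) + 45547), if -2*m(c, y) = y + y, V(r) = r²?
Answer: √45466 ≈ 213.23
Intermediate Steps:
m(c, y) = -y (m(c, y) = -(y + y)/2 = -y)
√(m(-34, V(9)) + 45547) = √(-1*9² + 45547) = √(-1*81 + 45547) = √(-81 + 45547) = √45466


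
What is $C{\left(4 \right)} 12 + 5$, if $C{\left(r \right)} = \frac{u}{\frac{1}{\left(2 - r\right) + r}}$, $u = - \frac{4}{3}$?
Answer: $-27$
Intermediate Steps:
$u = - \frac{4}{3}$ ($u = \left(-4\right) \frac{1}{3} = - \frac{4}{3} \approx -1.3333$)
$C{\left(r \right)} = - \frac{8}{3}$ ($C{\left(r \right)} = - \frac{4}{3 \frac{1}{\left(2 - r\right) + r}} = - \frac{4}{3 \cdot \frac{1}{2}} = - \frac{4 \frac{1}{\frac{1}{2}}}{3} = \left(- \frac{4}{3}\right) 2 = - \frac{8}{3}$)
$C{\left(4 \right)} 12 + 5 = \left(- \frac{8}{3}\right) 12 + 5 = -32 + 5 = -27$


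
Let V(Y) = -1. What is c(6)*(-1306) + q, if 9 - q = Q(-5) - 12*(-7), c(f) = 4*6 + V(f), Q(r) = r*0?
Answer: -30113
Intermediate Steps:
Q(r) = 0
c(f) = 23 (c(f) = 4*6 - 1 = 24 - 1 = 23)
q = -75 (q = 9 - (0 - 12*(-7)) = 9 - (0 + 84) = 9 - 1*84 = 9 - 84 = -75)
c(6)*(-1306) + q = 23*(-1306) - 75 = -30038 - 75 = -30113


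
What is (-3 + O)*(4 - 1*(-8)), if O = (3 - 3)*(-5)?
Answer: -36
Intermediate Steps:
O = 0 (O = 0*(-5) = 0)
(-3 + O)*(4 - 1*(-8)) = (-3 + 0)*(4 - 1*(-8)) = -3*(4 + 8) = -3*12 = -36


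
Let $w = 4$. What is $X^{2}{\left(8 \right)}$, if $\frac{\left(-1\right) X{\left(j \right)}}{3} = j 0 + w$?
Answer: $144$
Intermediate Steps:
$X{\left(j \right)} = -12$ ($X{\left(j \right)} = - 3 \left(j 0 + 4\right) = - 3 \left(0 + 4\right) = \left(-3\right) 4 = -12$)
$X^{2}{\left(8 \right)} = \left(-12\right)^{2} = 144$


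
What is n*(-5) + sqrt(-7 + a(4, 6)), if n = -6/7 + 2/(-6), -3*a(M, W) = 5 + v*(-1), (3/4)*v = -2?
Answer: 125/21 + I*sqrt(86)/3 ≈ 5.9524 + 3.0912*I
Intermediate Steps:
v = -8/3 (v = (4/3)*(-2) = -8/3 ≈ -2.6667)
a(M, W) = -23/9 (a(M, W) = -(5 - 8/3*(-1))/3 = -(5 + 8/3)/3 = -1/3*23/3 = -23/9)
n = -25/21 (n = -6*1/7 + 2*(-1/6) = -6/7 - 1/3 = -25/21 ≈ -1.1905)
n*(-5) + sqrt(-7 + a(4, 6)) = -25/21*(-5) + sqrt(-7 - 23/9) = 125/21 + sqrt(-86/9) = 125/21 + I*sqrt(86)/3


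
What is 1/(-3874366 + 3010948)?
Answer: -1/863418 ≈ -1.1582e-6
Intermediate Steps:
1/(-3874366 + 3010948) = 1/(-863418) = -1/863418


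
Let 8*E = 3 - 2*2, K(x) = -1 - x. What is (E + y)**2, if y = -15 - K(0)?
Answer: 12769/64 ≈ 199.52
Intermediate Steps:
y = -14 (y = -15 - (-1 - 1*0) = -15 - (-1 + 0) = -15 - 1*(-1) = -15 + 1 = -14)
E = -1/8 (E = (3 - 2*2)/8 = (3 - 4)/8 = (1/8)*(-1) = -1/8 ≈ -0.12500)
(E + y)**2 = (-1/8 - 14)**2 = (-113/8)**2 = 12769/64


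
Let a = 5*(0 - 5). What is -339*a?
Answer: 8475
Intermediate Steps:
a = -25 (a = 5*(-5) = -25)
-339*a = -339*(-25) = 8475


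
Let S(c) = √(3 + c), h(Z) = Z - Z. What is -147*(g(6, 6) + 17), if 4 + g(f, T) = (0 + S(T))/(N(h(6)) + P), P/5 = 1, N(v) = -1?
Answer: -8085/4 ≈ -2021.3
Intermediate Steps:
h(Z) = 0
P = 5 (P = 5*1 = 5)
g(f, T) = -4 + √(3 + T)/4 (g(f, T) = -4 + (0 + √(3 + T))/(-1 + 5) = -4 + √(3 + T)/4)
-147*(g(6, 6) + 17) = -147*((-4 + √(3 + 6)/4) + 17) = -147*((-4 + √9/4) + 17) = -147*((-4 + (¼)*3) + 17) = -147*((-4 + ¾) + 17) = -147*(-13/4 + 17) = -147*55/4 = -8085/4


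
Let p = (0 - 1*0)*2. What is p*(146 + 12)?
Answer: 0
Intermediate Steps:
p = 0 (p = (0 + 0)*2 = 0*2 = 0)
p*(146 + 12) = 0*(146 + 12) = 0*158 = 0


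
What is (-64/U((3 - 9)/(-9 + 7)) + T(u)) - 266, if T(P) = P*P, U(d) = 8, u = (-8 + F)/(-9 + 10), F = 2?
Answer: -238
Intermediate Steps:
u = -6 (u = (-8 + 2)/(-9 + 10) = -6/1 = -6*1 = -6)
T(P) = P**2
(-64/U((3 - 9)/(-9 + 7)) + T(u)) - 266 = (-64/8 + (-6)**2) - 266 = (-64*1/8 + 36) - 266 = (-8 + 36) - 266 = 28 - 266 = -238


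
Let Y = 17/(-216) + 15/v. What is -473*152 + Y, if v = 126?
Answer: -108706691/1512 ≈ -71896.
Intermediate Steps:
Y = 61/1512 (Y = 17/(-216) + 15/126 = 17*(-1/216) + 15*(1/126) = -17/216 + 5/42 = 61/1512 ≈ 0.040344)
-473*152 + Y = -473*152 + 61/1512 = -71896 + 61/1512 = -108706691/1512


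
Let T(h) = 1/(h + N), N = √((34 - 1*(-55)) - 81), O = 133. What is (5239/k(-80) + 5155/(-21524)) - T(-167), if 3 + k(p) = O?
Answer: 120221634531/3000553220 + 2*√2/27881 ≈ 40.067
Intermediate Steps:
N = 2*√2 (N = √((34 + 55) - 81) = √(89 - 81) = √8 = 2*√2 ≈ 2.8284)
k(p) = 130 (k(p) = -3 + 133 = 130)
T(h) = 1/(h + 2*√2)
(5239/k(-80) + 5155/(-21524)) - T(-167) = (5239/130 + 5155/(-21524)) - 1/(-167 + 2*√2) = (5239*(1/130) + 5155*(-1/21524)) - 1/(-167 + 2*√2) = (403/10 - 5155/21524) - 1/(-167 + 2*√2) = 4311311/107620 - 1/(-167 + 2*√2)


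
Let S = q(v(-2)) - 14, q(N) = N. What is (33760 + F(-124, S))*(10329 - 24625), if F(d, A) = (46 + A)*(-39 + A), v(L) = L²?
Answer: -457414816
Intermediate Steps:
S = -10 (S = (-2)² - 14 = 4 - 14 = -10)
F(d, A) = (-39 + A)*(46 + A)
(33760 + F(-124, S))*(10329 - 24625) = (33760 + (-1794 + (-10)² + 7*(-10)))*(10329 - 24625) = (33760 + (-1794 + 100 - 70))*(-14296) = (33760 - 1764)*(-14296) = 31996*(-14296) = -457414816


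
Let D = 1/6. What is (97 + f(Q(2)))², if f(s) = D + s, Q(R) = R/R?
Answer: 346921/36 ≈ 9636.7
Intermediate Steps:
Q(R) = 1
D = ⅙ ≈ 0.16667
f(s) = ⅙ + s
(97 + f(Q(2)))² = (97 + (⅙ + 1))² = (97 + 7/6)² = (589/6)² = 346921/36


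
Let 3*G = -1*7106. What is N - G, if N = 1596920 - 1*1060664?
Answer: 1615874/3 ≈ 5.3863e+5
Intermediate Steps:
G = -7106/3 (G = (-1*7106)/3 = (⅓)*(-7106) = -7106/3 ≈ -2368.7)
N = 536256 (N = 1596920 - 1060664 = 536256)
N - G = 536256 - 1*(-7106/3) = 536256 + 7106/3 = 1615874/3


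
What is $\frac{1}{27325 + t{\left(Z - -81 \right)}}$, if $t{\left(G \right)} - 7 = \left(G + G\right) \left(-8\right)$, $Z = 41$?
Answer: $\frac{1}{25380} \approx 3.9401 \cdot 10^{-5}$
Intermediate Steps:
$t{\left(G \right)} = 7 - 16 G$ ($t{\left(G \right)} = 7 + \left(G + G\right) \left(-8\right) = 7 + 2 G \left(-8\right) = 7 - 16 G$)
$\frac{1}{27325 + t{\left(Z - -81 \right)}} = \frac{1}{27325 + \left(7 - 16 \left(41 - -81\right)\right)} = \frac{1}{27325 + \left(7 - 16 \left(41 + 81\right)\right)} = \frac{1}{27325 + \left(7 - 1952\right)} = \frac{1}{27325 - 1945} = \frac{1}{25380}$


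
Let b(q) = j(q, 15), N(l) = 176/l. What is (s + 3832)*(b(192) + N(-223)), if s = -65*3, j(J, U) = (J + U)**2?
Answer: 34752084187/223 ≈ 1.5584e+8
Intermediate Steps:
s = -195
b(q) = (15 + q)**2 (b(q) = (q + 15)**2 = (15 + q)**2)
(s + 3832)*(b(192) + N(-223)) = (-195 + 3832)*((15 + 192)**2 + 176/(-223)) = 3637*(207**2 + 176*(-1/223)) = 3637*(42849 - 176/223) = 3637*(9555151/223) = 34752084187/223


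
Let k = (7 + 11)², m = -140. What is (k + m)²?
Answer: 33856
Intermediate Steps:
k = 324 (k = 18² = 324)
(k + m)² = (324 - 140)² = 184² = 33856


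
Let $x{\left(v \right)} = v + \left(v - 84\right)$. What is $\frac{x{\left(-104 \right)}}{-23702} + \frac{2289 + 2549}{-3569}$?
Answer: $- \frac{56814064}{42296219} \approx -1.3432$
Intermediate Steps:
$x{\left(v \right)} = -84 + 2 v$ ($x{\left(v \right)} = v + \left(v - 84\right) = v + \left(-84 + v\right) = -84 + 2 v$)
$\frac{x{\left(-104 \right)}}{-23702} + \frac{2289 + 2549}{-3569} = \frac{-84 + 2 \left(-104\right)}{-23702} + \frac{2289 + 2549}{-3569} = \left(-84 - 208\right) \left(- \frac{1}{23702}\right) + 4838 \left(- \frac{1}{3569}\right) = \left(-292\right) \left(- \frac{1}{23702}\right) - \frac{4838}{3569} = \frac{146}{11851} - \frac{4838}{3569} = - \frac{56814064}{42296219}$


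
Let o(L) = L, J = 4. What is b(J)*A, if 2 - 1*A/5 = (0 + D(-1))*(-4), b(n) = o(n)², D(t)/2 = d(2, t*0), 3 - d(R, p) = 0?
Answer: 2080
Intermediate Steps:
d(R, p) = 3 (d(R, p) = 3 - 1*0 = 3 + 0 = 3)
D(t) = 6 (D(t) = 2*3 = 6)
b(n) = n²
A = 130 (A = 10 - 5*(0 + 6)*(-4) = 10 - 30*(-4) = 10 - 5*(-24) = 10 + 120 = 130)
b(J)*A = 4²*130 = 16*130 = 2080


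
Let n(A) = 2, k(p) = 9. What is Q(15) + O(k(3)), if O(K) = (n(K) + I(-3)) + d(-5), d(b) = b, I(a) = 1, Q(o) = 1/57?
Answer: -113/57 ≈ -1.9825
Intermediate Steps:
Q(o) = 1/57
O(K) = -2 (O(K) = (2 + 1) - 5 = 3 - 5 = -2)
Q(15) + O(k(3)) = 1/57 - 2 = -113/57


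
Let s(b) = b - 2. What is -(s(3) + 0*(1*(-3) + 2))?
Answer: -1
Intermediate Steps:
s(b) = -2 + b
-(s(3) + 0*(1*(-3) + 2)) = -((-2 + 3) + 0*(1*(-3) + 2)) = -(1 + 0*(-3 + 2)) = -(1 + 0*(-1)) = -(1 + 0) = -1*1 = -1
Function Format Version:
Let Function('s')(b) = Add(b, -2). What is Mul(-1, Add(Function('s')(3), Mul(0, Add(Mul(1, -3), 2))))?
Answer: -1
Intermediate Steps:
Function('s')(b) = Add(-2, b)
Mul(-1, Add(Function('s')(3), Mul(0, Add(Mul(1, -3), 2)))) = Mul(-1, Add(Add(-2, 3), Mul(0, Add(Mul(1, -3), 2)))) = Mul(-1, Add(1, Mul(0, Add(-3, 2)))) = Mul(-1, Add(1, Mul(0, -1))) = Mul(-1, Add(1, 0)) = Mul(-1, 1) = -1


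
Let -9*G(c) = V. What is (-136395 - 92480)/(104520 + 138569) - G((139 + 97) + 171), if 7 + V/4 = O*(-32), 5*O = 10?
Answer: -71097151/2187801 ≈ -32.497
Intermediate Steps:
O = 2 (O = (⅕)*10 = 2)
V = -284 (V = -28 + 4*(2*(-32)) = -28 + 4*(-64) = -28 - 256 = -284)
G(c) = 284/9 (G(c) = -⅑*(-284) = 284/9)
(-136395 - 92480)/(104520 + 138569) - G((139 + 97) + 171) = (-136395 - 92480)/(104520 + 138569) - 1*284/9 = -228875/243089 - 284/9 = -71097151/2187801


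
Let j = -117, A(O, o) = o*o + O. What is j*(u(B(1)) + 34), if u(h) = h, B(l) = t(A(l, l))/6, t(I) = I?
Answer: -4017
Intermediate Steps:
A(O, o) = O + o**2 (A(O, o) = o**2 + O = O + o**2)
B(l) = l/6 + l**2/6 (B(l) = (l + l**2)/6 = (l + l**2)*(1/6) = l/6 + l**2/6)
j*(u(B(1)) + 34) = -117*((1/6)*1*(1 + 1) + 34) = -117*((1/6)*1*2 + 34) = -117*(1/3 + 34) = -117*103/3 = -4017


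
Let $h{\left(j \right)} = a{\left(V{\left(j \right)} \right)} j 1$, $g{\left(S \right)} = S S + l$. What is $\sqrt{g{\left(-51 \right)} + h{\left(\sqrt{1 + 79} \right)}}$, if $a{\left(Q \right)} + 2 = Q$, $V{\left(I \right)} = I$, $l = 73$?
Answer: $\sqrt{2754 - 8 \sqrt{5}} \approx 52.308$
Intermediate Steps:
$a{\left(Q \right)} = -2 + Q$
$g{\left(S \right)} = 73 + S^{2}$ ($g{\left(S \right)} = S S + 73 = S^{2} + 73 = 73 + S^{2}$)
$h{\left(j \right)} = j \left(-2 + j\right)$ ($h{\left(j \right)} = \left(-2 + j\right) j 1 = j \left(-2 + j\right) 1 = j \left(-2 + j\right)$)
$\sqrt{g{\left(-51 \right)} + h{\left(\sqrt{1 + 79} \right)}} = \sqrt{\left(73 + \left(-51\right)^{2}\right) + \sqrt{1 + 79} \left(-2 + \sqrt{1 + 79}\right)} = \sqrt{\left(73 + 2601\right) + \sqrt{80} \left(-2 + \sqrt{80}\right)} = \sqrt{2674 + 4 \sqrt{5} \left(-2 + 4 \sqrt{5}\right)}$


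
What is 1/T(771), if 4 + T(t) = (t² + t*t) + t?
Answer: 1/1189649 ≈ 8.4058e-7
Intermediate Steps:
T(t) = -4 + t + 2*t² (T(t) = -4 + ((t² + t*t) + t) = -4 + ((t² + t²) + t) = -4 + (2*t² + t) = -4 + (t + 2*t²) = -4 + t + 2*t²)
1/T(771) = 1/(-4 + 771 + 2*771²) = 1/(-4 + 771 + 2*594441) = 1/(-4 + 771 + 1188882) = 1/1189649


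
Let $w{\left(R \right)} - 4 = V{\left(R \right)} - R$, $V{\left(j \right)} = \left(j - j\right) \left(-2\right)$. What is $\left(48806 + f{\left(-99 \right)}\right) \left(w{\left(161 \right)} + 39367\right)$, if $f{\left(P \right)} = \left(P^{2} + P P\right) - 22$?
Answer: $2681415060$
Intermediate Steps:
$V{\left(j \right)} = 0$ ($V{\left(j \right)} = 0 \left(-2\right) = 0$)
$w{\left(R \right)} = 4 - R$ ($w{\left(R \right)} = 4 + \left(0 - R\right) = 4 - R$)
$f{\left(P \right)} = -22 + 2 P^{2}$ ($f{\left(P \right)} = \left(P^{2} + P^{2}\right) - 22 = 2 P^{2} - 22 = -22 + 2 P^{2}$)
$\left(48806 + f{\left(-99 \right)}\right) \left(w{\left(161 \right)} + 39367\right) = \left(48806 - \left(22 - 2 \left(-99\right)^{2}\right)\right) \left(\left(4 - 161\right) + 39367\right) = \left(48806 + \left(-22 + 2 \cdot 9801\right)\right) \left(\left(4 - 161\right) + 39367\right) = \left(48806 + \left(-22 + 19602\right)\right) \left(-157 + 39367\right) = \left(48806 + 19580\right) 39210 = 68386 \cdot 39210 = 2681415060$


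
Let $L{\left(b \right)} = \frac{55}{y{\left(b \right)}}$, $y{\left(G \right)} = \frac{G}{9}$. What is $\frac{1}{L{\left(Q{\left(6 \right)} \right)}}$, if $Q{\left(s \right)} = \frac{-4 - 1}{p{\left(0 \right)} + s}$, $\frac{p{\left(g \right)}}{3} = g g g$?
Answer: $- \frac{1}{594} \approx -0.0016835$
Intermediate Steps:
$y{\left(G \right)} = \frac{G}{9}$ ($y{\left(G \right)} = G \frac{1}{9} = \frac{G}{9}$)
$p{\left(g \right)} = 3 g^{3}$ ($p{\left(g \right)} = 3 g g g = 3 g^{2} g = 3 g^{3}$)
$Q{\left(s \right)} = - \frac{5}{s}$ ($Q{\left(s \right)} = \frac{-4 - 1}{3 \cdot 0^{3} + s} = - \frac{5}{3 \cdot 0 + s} = - \frac{5}{0 + s} = - \frac{5}{s}$)
$L{\left(b \right)} = \frac{495}{b}$ ($L{\left(b \right)} = \frac{55}{\frac{1}{9} b} = 55 \frac{9}{b} = \frac{495}{b}$)
$\frac{1}{L{\left(Q{\left(6 \right)} \right)}} = \frac{1}{495 \frac{1}{\left(-5\right) \frac{1}{6}}} = \frac{1}{495 \frac{1}{- \frac{5}{6}}} = \frac{1}{495 \left(- \frac{6}{5}\right)} = \frac{1}{-594} = - \frac{1}{594}$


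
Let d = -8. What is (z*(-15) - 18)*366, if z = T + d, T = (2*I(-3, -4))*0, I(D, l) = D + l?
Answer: 37332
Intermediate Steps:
T = 0 (T = (2*(-3 - 4))*0 = (2*(-7))*0 = -14*0 = 0)
z = -8 (z = 0 - 8 = -8)
(z*(-15) - 18)*366 = (-8*(-15) - 18)*366 = (120 - 18)*366 = 102*366 = 37332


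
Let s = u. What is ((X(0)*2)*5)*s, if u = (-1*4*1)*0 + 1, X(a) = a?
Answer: 0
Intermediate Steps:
u = 1 (u = -4*1*0 + 1 = -4*0 + 1 = 0 + 1 = 1)
s = 1
((X(0)*2)*5)*s = ((0*2)*5)*1 = (0*5)*1 = 0*1 = 0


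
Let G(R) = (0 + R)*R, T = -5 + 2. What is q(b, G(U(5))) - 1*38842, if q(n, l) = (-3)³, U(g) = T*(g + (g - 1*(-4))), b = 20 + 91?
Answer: -38869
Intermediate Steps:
b = 111
T = -3
U(g) = -12 - 6*g (U(g) = -3*(g + (g - 1*(-4))) = -3*(g + (g + 4)) = -3*(g + (4 + g)) = -3*(4 + 2*g) = -12 - 6*g)
G(R) = R² (G(R) = R*R = R²)
q(n, l) = -27
q(b, G(U(5))) - 1*38842 = -27 - 1*38842 = -27 - 38842 = -38869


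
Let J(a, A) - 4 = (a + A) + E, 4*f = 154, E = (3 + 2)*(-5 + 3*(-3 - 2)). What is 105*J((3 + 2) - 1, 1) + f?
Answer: -19033/2 ≈ -9516.5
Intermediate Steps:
E = -100 (E = 5*(-5 + 3*(-5)) = 5*(-5 - 15) = 5*(-20) = -100)
f = 77/2 (f = (¼)*154 = 77/2 ≈ 38.500)
J(a, A) = -96 + A + a (J(a, A) = 4 + ((a + A) - 100) = 4 + ((A + a) - 100) = 4 + (-100 + A + a) = -96 + A + a)
105*J((3 + 2) - 1, 1) + f = 105*(-96 + 1 + ((3 + 2) - 1)) + 77/2 = 105*(-96 + 1 + (5 - 1)) + 77/2 = 105*(-96 + 1 + 4) + 77/2 = 105*(-91) + 77/2 = -9555 + 77/2 = -19033/2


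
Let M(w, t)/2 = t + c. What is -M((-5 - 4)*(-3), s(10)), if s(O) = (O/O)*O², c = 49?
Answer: -298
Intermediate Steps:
s(O) = O² (s(O) = 1*O² = O²)
M(w, t) = 98 + 2*t (M(w, t) = 2*(t + 49) = 2*(49 + t) = 98 + 2*t)
-M((-5 - 4)*(-3), s(10)) = -(98 + 2*10²) = -(98 + 2*100) = -(98 + 200) = -1*298 = -298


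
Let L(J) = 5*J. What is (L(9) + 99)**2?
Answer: 20736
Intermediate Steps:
(L(9) + 99)**2 = (5*9 + 99)**2 = (45 + 99)**2 = 144**2 = 20736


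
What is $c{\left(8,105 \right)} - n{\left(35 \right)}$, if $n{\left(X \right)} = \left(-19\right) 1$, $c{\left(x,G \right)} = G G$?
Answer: $11044$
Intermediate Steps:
$c{\left(x,G \right)} = G^{2}$
$n{\left(X \right)} = -19$
$c{\left(8,105 \right)} - n{\left(35 \right)} = 105^{2} - -19 = 11025 + 19 = 11044$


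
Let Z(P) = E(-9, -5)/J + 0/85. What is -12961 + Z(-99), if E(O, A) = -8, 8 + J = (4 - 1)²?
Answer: -12969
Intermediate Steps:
J = 1 (J = -8 + (4 - 1)² = -8 + 3² = -8 + 9 = 1)
Z(P) = -8 (Z(P) = -8/1 + 0/85 = -8*1 + 0*(1/85) = -8 + 0 = -8)
-12961 + Z(-99) = -12961 - 8 = -12969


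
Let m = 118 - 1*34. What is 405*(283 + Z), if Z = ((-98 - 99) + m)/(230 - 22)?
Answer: 23794155/208 ≈ 1.1440e+5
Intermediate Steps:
m = 84 (m = 118 - 34 = 84)
Z = -113/208 (Z = ((-98 - 99) + 84)/(230 - 22) = (-197 + 84)/208 = -113*1/208 = -113/208 ≈ -0.54327)
405*(283 + Z) = 405*(283 - 113/208) = 405*(58751/208) = 23794155/208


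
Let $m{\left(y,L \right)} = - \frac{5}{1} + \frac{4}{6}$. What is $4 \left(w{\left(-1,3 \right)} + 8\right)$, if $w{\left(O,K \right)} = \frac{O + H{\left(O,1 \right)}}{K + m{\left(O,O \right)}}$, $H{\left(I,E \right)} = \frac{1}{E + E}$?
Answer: $\frac{67}{2} \approx 33.5$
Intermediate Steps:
$H{\left(I,E \right)} = \frac{1}{2 E}$
$m{\left(y,L \right)} = - \frac{13}{3}$ ($m{\left(y,L \right)} = \left(-5\right) 1 + 4 \cdot \frac{1}{6} = -5 + \frac{2}{3} = - \frac{13}{3}$)
$w{\left(O,K \right)} = \frac{\frac{1}{2} + O}{- \frac{13}{3} + K}$ ($w{\left(O,K \right)} = \frac{O + \frac{1}{2 \cdot 1}}{K - \frac{13}{3}} = \frac{O + \frac{1}{2} \cdot 1}{- \frac{13}{3} + K} = \frac{O + \frac{1}{2}}{- \frac{13}{3} + K} = \frac{\frac{1}{2} + O}{- \frac{13}{3} + K}$)
$4 \left(w{\left(-1,3 \right)} + 8\right) = 4 \left(\frac{3 \left(1 + 2 \left(-1\right)\right)}{2 \left(-13 + 3 \cdot 3\right)} + 8\right) = 4 \left(\frac{3 \left(1 - 2\right)}{2 \left(-13 + 9\right)} + 8\right) = 4 \left(\frac{3}{2} \frac{1}{-4} \left(-1\right) + 8\right) = 4 \left(\frac{3}{2} \left(- \frac{1}{4}\right) \left(-1\right) + 8\right) = 4 \left(\frac{3}{8} + 8\right) = 4 \cdot \frac{67}{8} = \frac{67}{2}$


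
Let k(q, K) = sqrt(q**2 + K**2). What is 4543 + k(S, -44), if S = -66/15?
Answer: 4543 + 22*sqrt(101)/5 ≈ 4587.2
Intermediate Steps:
S = -22/5 (S = -66*1/15 = -22/5 ≈ -4.4000)
k(q, K) = sqrt(K**2 + q**2)
4543 + k(S, -44) = 4543 + sqrt((-44)**2 + (-22/5)**2) = 4543 + sqrt(1936 + 484/25) = 4543 + sqrt(48884/25) = 4543 + 22*sqrt(101)/5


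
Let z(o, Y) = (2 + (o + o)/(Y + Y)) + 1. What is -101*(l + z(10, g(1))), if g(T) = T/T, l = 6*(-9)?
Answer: 4141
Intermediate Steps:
l = -54
g(T) = 1
z(o, Y) = 3 + o/Y (z(o, Y) = (2 + (2*o)/((2*Y))) + 1 = (2 + (2*o)*(1/(2*Y))) + 1 = (2 + o/Y) + 1 = 3 + o/Y)
-101*(l + z(10, g(1))) = -101*(-54 + (3 + 10/1)) = -101*(-54 + (3 + 10*1)) = -101*(-54 + (3 + 10)) = -101*(-54 + 13) = -101*(-41) = 4141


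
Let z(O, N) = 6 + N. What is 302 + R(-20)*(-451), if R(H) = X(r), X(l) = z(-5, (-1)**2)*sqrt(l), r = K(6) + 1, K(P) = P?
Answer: 302 - 3157*sqrt(7) ≈ -8050.6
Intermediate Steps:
r = 7 (r = 6 + 1 = 7)
X(l) = 7*sqrt(l) (X(l) = (6 + (-1)**2)*sqrt(l) = (6 + 1)*sqrt(l) = 7*sqrt(l))
R(H) = 7*sqrt(7)
302 + R(-20)*(-451) = 302 + (7*sqrt(7))*(-451) = 302 - 3157*sqrt(7)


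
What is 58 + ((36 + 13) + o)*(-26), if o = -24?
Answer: -592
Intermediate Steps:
58 + ((36 + 13) + o)*(-26) = 58 + ((36 + 13) - 24)*(-26) = 58 + (49 - 24)*(-26) = 58 + 25*(-26) = 58 - 650 = -592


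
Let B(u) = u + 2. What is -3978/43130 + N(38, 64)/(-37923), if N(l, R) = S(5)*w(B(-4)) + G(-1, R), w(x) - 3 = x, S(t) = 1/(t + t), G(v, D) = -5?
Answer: -150646357/1635618990 ≈ -0.092104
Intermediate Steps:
S(t) = 1/(2*t)
B(u) = 2 + u
w(x) = 3 + x
N(l, R) = -49/10 (N(l, R) = ((½)/5)*(3 + (2 - 4)) - 5 = ((½)*(⅕))*(3 - 2) - 5 = (⅒)*1 - 5 = ⅒ - 5 = -49/10)
-3978/43130 + N(38, 64)/(-37923) = -3978/43130 - 49/10/(-37923) = -3978*1/43130 - 49/10*(-1/37923) = -1989/21565 + 49/379230 = -150646357/1635618990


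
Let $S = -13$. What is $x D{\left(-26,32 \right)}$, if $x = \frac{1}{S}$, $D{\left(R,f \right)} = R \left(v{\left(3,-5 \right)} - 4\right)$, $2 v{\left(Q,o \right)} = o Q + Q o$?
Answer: $-38$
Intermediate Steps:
$v{\left(Q,o \right)} = Q o$ ($v{\left(Q,o \right)} = \frac{o Q + Q o}{2} = \frac{Q o + Q o}{2} = \frac{2 Q o}{2} = Q o$)
$D{\left(R,f \right)} = - 19 R$ ($D{\left(R,f \right)} = R \left(3 \left(-5\right) - 4\right) = R \left(-15 - 4\right) = R \left(-19\right) = - 19 R$)
$x = - \frac{1}{13}$ ($x = \frac{1}{-13} = - \frac{1}{13} \approx -0.076923$)
$x D{\left(-26,32 \right)} = - \frac{\left(-19\right) \left(-26\right)}{13} = \left(- \frac{1}{13}\right) 494 = -38$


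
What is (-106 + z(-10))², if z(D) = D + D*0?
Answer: 13456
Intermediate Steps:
z(D) = D (z(D) = D + 0 = D)
(-106 + z(-10))² = (-106 - 10)² = (-116)² = 13456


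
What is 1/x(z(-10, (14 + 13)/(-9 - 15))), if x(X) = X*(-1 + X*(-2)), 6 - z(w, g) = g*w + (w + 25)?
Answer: -8/6399 ≈ -0.0012502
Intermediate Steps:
z(w, g) = -19 - w - g*w (z(w, g) = 6 - (g*w + (w + 25)) = 6 - (g*w + (25 + w)) = 6 - (25 + w + g*w) = 6 + (-25 - w - g*w) = -19 - w - g*w)
x(X) = X*(-1 - 2*X)
1/x(z(-10, (14 + 13)/(-9 - 15))) = 1/(-(-19 - 1*(-10) - 1*(14 + 13)/(-9 - 15)*(-10))*(1 + 2*(-19 - 1*(-10) - 1*(14 + 13)/(-9 - 15)*(-10)))) = 1/(-(-19 + 10 - 1*27/(-24)*(-10))*(1 + 2*(-19 + 10 - 1*27/(-24)*(-10)))) = 1/(-(-19 + 10 - 1*27*(-1/24)*(-10))*(1 + 2*(-19 + 10 - 1*27*(-1/24)*(-10)))) = 1/(-(-19 + 10 - 1*(-9/8)*(-10))*(1 + 2*(-19 + 10 - 1*(-9/8)*(-10)))) = 1/(-(-19 + 10 - 45/4)*(1 + 2*(-19 + 10 - 45/4))) = 1/(-1*(-81/4)*(1 + 2*(-81/4))) = 1/(-1*(-81/4)*(1 - 81/2)) = 1/(-1*(-81/4)*(-79/2)) = 1/(-6399/8) = -8/6399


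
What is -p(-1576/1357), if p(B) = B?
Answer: 1576/1357 ≈ 1.1614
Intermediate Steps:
-p(-1576/1357) = -(-1576)/1357 = -1*(-1576/1357) = 1576/1357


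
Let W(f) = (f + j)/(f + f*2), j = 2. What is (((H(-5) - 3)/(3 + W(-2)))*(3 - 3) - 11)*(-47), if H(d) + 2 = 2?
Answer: 517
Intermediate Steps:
H(d) = 0 (H(d) = -2 + 2 = 0)
W(f) = (2 + f)/(3*f) (W(f) = (f + 2)/(f + f*2) = (2 + f)/(f + 2*f) = (2 + f)/((3*f)) = (2 + f)*(1/(3*f)) = (2 + f)/(3*f))
(((H(-5) - 3)/(3 + W(-2)))*(3 - 3) - 11)*(-47) = (((0 - 3)/(3 + (⅓)*(2 - 2)/(-2)))*(3 - 3) - 11)*(-47) = (-3/(3 + (⅓)*(-½)*0)*0 - 11)*(-47) = (-3/(3 + 0)*0 - 11)*(-47) = (-3/3*0 - 11)*(-47) = (-3*⅓*0 - 11)*(-47) = (-1*0 - 11)*(-47) = (0 - 11)*(-47) = -11*(-47) = 517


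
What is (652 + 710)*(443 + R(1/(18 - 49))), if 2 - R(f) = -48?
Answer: 671466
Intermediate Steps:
R(f) = 50 (R(f) = 2 - 1*(-48) = 2 + 48 = 50)
(652 + 710)*(443 + R(1/(18 - 49))) = (652 + 710)*(443 + 50) = 1362*493 = 671466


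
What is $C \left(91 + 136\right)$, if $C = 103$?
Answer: $23381$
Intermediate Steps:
$C \left(91 + 136\right) = 103 \left(91 + 136\right) = 103 \cdot 227 = 23381$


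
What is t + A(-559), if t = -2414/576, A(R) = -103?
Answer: -30871/288 ≈ -107.19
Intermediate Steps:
t = -1207/288 (t = -2414/576 = -34*71/576 = -1207/288 ≈ -4.1910)
t + A(-559) = -1207/288 - 103 = -30871/288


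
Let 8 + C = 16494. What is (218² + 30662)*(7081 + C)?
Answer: 1842609462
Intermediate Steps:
C = 16486 (C = -8 + 16494 = 16486)
(218² + 30662)*(7081 + C) = (218² + 30662)*(7081 + 16486) = (47524 + 30662)*23567 = 78186*23567 = 1842609462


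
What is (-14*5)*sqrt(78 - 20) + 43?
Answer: 43 - 70*sqrt(58) ≈ -490.10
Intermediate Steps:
(-14*5)*sqrt(78 - 20) + 43 = -70*sqrt(58) + 43 = 43 - 70*sqrt(58)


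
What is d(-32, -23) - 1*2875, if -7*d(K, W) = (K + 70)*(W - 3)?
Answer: -19137/7 ≈ -2733.9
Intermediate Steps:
d(K, W) = -(-3 + W)*(70 + K)/7 (d(K, W) = -(K + 70)*(W - 3)/7 = -(70 + K)*(-3 + W)/7 = -(-3 + W)*(70 + K)/7)
d(-32, -23) - 1*2875 = (30 - 10*(-23) + (3/7)*(-32) - 1/7*(-32)*(-23)) - 1*2875 = (30 + 230 - 96/7 - 736/7) - 2875 = 988/7 - 2875 = -19137/7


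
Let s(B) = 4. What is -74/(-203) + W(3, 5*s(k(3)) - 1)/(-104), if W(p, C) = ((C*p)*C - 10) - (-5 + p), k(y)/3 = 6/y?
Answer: -210529/21112 ≈ -9.9720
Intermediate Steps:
k(y) = 18/y (k(y) = 3*(6/y) = 18/y)
W(p, C) = -5 - p + p*C² (W(p, C) = (p*C² - 10) + (5 - p) = (-10 + p*C²) + (5 - p) = -5 - p + p*C²)
-74/(-203) + W(3, 5*s(k(3)) - 1)/(-104) = -74/(-203) + (-5 - 1*3 + 3*(5*4 - 1)²)/(-104) = -74*(-1/203) + (-5 - 3 + 3*(20 - 1)²)*(-1/104) = 74/203 + (-5 - 3 + 3*19²)*(-1/104) = 74/203 + (-5 - 3 + 3*361)*(-1/104) = 74/203 + (-5 - 3 + 1083)*(-1/104) = 74/203 + 1075*(-1/104) = 74/203 - 1075/104 = -210529/21112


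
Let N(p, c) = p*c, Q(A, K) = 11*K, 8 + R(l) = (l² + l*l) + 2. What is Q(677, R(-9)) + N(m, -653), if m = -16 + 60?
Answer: -27016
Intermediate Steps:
m = 44
R(l) = -6 + 2*l² (R(l) = -8 + ((l² + l*l) + 2) = -8 + ((l² + l²) + 2) = -8 + (2*l² + 2) = -8 + (2 + 2*l²) = -6 + 2*l²)
N(p, c) = c*p
Q(677, R(-9)) + N(m, -653) = 11*(-6 + 2*(-9)²) - 653*44 = 11*(-6 + 2*81) - 28732 = 11*(-6 + 162) - 28732 = 11*156 - 28732 = 1716 - 28732 = -27016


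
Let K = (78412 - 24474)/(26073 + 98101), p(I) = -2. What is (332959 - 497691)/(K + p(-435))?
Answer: 10227715684/97205 ≈ 1.0522e+5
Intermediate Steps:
K = 26969/62087 (K = 53938/124174 = 53938*(1/124174) = 26969/62087 ≈ 0.43437)
(332959 - 497691)/(K + p(-435)) = (332959 - 497691)/(26969/62087 - 2) = -164732/(-97205/62087) = -164732*(-62087/97205) = 10227715684/97205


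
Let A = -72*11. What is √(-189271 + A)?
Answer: I*√190063 ≈ 435.96*I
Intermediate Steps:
A = -792
√(-189271 + A) = √(-189271 - 792) = √(-190063) = I*√190063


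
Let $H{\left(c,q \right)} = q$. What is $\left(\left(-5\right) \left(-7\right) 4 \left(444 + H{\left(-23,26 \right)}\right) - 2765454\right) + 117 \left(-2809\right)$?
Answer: $-3028307$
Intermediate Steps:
$\left(\left(-5\right) \left(-7\right) 4 \left(444 + H{\left(-23,26 \right)}\right) - 2765454\right) + 117 \left(-2809\right) = \left(\left(-5\right) \left(-7\right) 4 \left(444 + 26\right) - 2765454\right) + 117 \left(-2809\right) = \left(35 \cdot 4 \cdot 470 - 2765454\right) - 328653 = \left(140 \cdot 470 - 2765454\right) - 328653 = \left(65800 - 2765454\right) - 328653 = -2699654 - 328653 = -3028307$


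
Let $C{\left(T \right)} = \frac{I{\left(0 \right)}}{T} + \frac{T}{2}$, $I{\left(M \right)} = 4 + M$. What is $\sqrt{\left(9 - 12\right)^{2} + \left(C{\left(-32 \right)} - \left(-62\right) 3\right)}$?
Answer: $\frac{3 \sqrt{318}}{4} \approx 13.374$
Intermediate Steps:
$C{\left(T \right)} = \frac{T}{2} + \frac{4}{T}$ ($C{\left(T \right)} = \frac{4 + 0}{T} + \frac{T}{2} = \frac{4}{T} + T \frac{1}{2} = \frac{4}{T} + \frac{T}{2} = \frac{T}{2} + \frac{4}{T}$)
$\sqrt{\left(9 - 12\right)^{2} + \left(C{\left(-32 \right)} - \left(-62\right) 3\right)} = \sqrt{\left(9 - 12\right)^{2} - \left(16 - 186 + \frac{1}{8}\right)} = \sqrt{\left(-3\right)^{2} + \left(\left(-16 + 4 \left(- \frac{1}{32}\right)\right) - -186\right)} = \sqrt{9 + \left(\left(-16 - \frac{1}{8}\right) + 186\right)} = \sqrt{9 + \left(- \frac{129}{8} + 186\right)} = \sqrt{9 + \frac{1359}{8}} = \sqrt{\frac{1431}{8}} = \frac{3 \sqrt{318}}{4}$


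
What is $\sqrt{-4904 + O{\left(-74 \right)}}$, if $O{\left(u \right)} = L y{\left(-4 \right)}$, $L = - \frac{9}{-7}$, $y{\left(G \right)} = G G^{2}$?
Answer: $\frac{2 i \sqrt{61082}}{7} \approx 70.614 i$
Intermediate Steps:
$y{\left(G \right)} = G^{3}$
$L = \frac{9}{7}$ ($L = \left(-9\right) \left(- \frac{1}{7}\right) = \frac{9}{7} \approx 1.2857$)
$O{\left(u \right)} = - \frac{576}{7}$ ($O{\left(u \right)} = \frac{9 \left(-4\right)^{3}}{7} = \frac{9}{7} \left(-64\right) = - \frac{576}{7}$)
$\sqrt{-4904 + O{\left(-74 \right)}} = \sqrt{-4904 - \frac{576}{7}} = \sqrt{- \frac{34904}{7}} = \frac{2 i \sqrt{61082}}{7}$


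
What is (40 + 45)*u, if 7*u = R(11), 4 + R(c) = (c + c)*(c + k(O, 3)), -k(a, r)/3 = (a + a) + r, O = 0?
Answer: 3400/7 ≈ 485.71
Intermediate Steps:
k(a, r) = -6*a - 3*r (k(a, r) = -3*((a + a) + r) = -3*(2*a + r) = -3*(r + 2*a) = -6*a - 3*r)
R(c) = -4 + 2*c*(-9 + c) (R(c) = -4 + (c + c)*(c + (-6*0 - 3*3)) = -4 + (2*c)*(c + (0 - 9)) = -4 + (2*c)*(c - 9) = -4 + (2*c)*(-9 + c) = -4 + 2*c*(-9 + c))
u = 40/7 (u = (-4 - 18*11 + 2*11²)/7 = (-4 - 198 + 2*121)/7 = (-4 - 198 + 242)/7 = (⅐)*40 = 40/7 ≈ 5.7143)
(40 + 45)*u = (40 + 45)*(40/7) = 85*(40/7) = 3400/7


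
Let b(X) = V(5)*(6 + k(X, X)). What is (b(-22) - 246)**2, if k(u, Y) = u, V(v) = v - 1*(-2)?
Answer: 128164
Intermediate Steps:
V(v) = 2 + v (V(v) = v + 2 = 2 + v)
b(X) = 42 + 7*X (b(X) = (2 + 5)*(6 + X) = 7*(6 + X) = 42 + 7*X)
(b(-22) - 246)**2 = ((42 + 7*(-22)) - 246)**2 = ((42 - 154) - 246)**2 = (-112 - 246)**2 = (-358)**2 = 128164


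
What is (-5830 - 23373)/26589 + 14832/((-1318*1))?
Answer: -216428801/17522151 ≈ -12.352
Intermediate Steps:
(-5830 - 23373)/26589 + 14832/((-1318*1)) = -29203*1/26589 + 14832/(-1318) = -29203/26589 + 14832*(-1/1318) = -29203/26589 - 7416/659 = -216428801/17522151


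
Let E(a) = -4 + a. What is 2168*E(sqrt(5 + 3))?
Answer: -8672 + 4336*sqrt(2) ≈ -2540.0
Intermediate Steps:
2168*E(sqrt(5 + 3)) = 2168*(-4 + sqrt(5 + 3)) = 2168*(-4 + sqrt(8)) = 2168*(-4 + 2*sqrt(2)) = -8672 + 4336*sqrt(2)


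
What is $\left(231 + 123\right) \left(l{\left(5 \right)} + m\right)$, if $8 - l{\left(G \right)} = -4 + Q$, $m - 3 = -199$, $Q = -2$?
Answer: $-64428$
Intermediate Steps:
$m = -196$ ($m = 3 - 199 = -196$)
$l{\left(G \right)} = 14$ ($l{\left(G \right)} = 8 - \left(-4 - 2\right) = 8 - -6 = 8 + 6 = 14$)
$\left(231 + 123\right) \left(l{\left(5 \right)} + m\right) = \left(231 + 123\right) \left(14 - 196\right) = 354 \left(-182\right) = -64428$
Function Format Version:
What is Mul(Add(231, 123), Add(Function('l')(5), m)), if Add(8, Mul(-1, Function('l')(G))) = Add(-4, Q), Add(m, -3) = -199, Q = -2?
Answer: -64428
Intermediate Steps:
m = -196 (m = Add(3, -199) = -196)
Function('l')(G) = 14 (Function('l')(G) = Add(8, Mul(-1, Add(-4, -2))) = Add(8, Mul(-1, -6)) = Add(8, 6) = 14)
Mul(Add(231, 123), Add(Function('l')(5), m)) = Mul(Add(231, 123), Add(14, -196)) = Mul(354, -182) = -64428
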